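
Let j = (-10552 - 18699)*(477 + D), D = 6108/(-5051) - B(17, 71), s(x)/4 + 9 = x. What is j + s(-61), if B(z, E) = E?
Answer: -59807950378/5051 ≈ -1.1841e+7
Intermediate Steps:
s(x) = -36 + 4*x
D = -364729/5051 (D = 6108/(-5051) - 1*71 = 6108*(-1/5051) - 71 = -6108/5051 - 71 = -364729/5051 ≈ -72.209)
j = -59806536098/5051 (j = (-10552 - 18699)*(477 - 364729/5051) = -29251*2044598/5051 = -59806536098/5051 ≈ -1.1841e+7)
j + s(-61) = -59806536098/5051 + (-36 + 4*(-61)) = -59806536098/5051 + (-36 - 244) = -59806536098/5051 - 280 = -59807950378/5051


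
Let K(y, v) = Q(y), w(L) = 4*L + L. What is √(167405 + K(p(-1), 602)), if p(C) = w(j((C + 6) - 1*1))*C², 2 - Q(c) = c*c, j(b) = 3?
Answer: √167182 ≈ 408.88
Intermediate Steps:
w(L) = 5*L
Q(c) = 2 - c² (Q(c) = 2 - c*c = 2 - c²)
p(C) = 15*C² (p(C) = (5*3)*C² = 15*C²)
K(y, v) = 2 - y²
√(167405 + K(p(-1), 602)) = √(167405 + (2 - (15*(-1)²)²)) = √(167405 + (2 - (15*1)²)) = √(167405 + (2 - 1*15²)) = √(167405 + (2 - 1*225)) = √(167405 + (2 - 225)) = √(167405 - 223) = √167182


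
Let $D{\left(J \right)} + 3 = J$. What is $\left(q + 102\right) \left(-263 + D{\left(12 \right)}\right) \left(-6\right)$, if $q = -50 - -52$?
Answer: $158496$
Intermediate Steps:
$D{\left(J \right)} = -3 + J$
$q = 2$ ($q = -50 + 52 = 2$)
$\left(q + 102\right) \left(-263 + D{\left(12 \right)}\right) \left(-6\right) = \left(2 + 102\right) \left(-263 + \left(-3 + 12\right)\right) \left(-6\right) = 104 \left(-263 + 9\right) \left(-6\right) = 104 \left(-254\right) \left(-6\right) = \left(-26416\right) \left(-6\right) = 158496$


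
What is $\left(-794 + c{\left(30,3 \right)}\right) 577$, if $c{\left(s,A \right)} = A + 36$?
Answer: $-435635$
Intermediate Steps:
$c{\left(s,A \right)} = 36 + A$
$\left(-794 + c{\left(30,3 \right)}\right) 577 = \left(-794 + \left(36 + 3\right)\right) 577 = \left(-794 + 39\right) 577 = \left(-755\right) 577 = -435635$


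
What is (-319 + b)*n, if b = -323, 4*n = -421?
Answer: 135141/2 ≈ 67571.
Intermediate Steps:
n = -421/4 (n = (¼)*(-421) = -421/4 ≈ -105.25)
(-319 + b)*n = (-319 - 323)*(-421/4) = -642*(-421/4) = 135141/2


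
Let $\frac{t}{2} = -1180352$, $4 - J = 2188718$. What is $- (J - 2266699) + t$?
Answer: $2094709$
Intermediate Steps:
$J = -2188714$ ($J = 4 - 2188718 = -2188714$)
$t = -2360704$ ($t = 2 \left(-1180352\right) = -2360704$)
$- (J - 2266699) + t = - (-2188714 - 2266699) - 2360704 = \left(-1\right) \left(-4455413\right) - 2360704 = 4455413 - 2360704 = 2094709$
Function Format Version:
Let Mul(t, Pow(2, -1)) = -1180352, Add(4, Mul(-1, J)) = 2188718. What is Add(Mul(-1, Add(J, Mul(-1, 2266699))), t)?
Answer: 2094709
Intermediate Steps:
J = -2188714 (J = Add(4, Mul(-1, 2188718)) = Add(4, -2188718) = -2188714)
t = -2360704 (t = Mul(2, -1180352) = -2360704)
Add(Mul(-1, Add(J, Mul(-1, 2266699))), t) = Add(Mul(-1, Add(-2188714, Mul(-1, 2266699))), -2360704) = Add(Mul(-1, Add(-2188714, -2266699)), -2360704) = Add(Mul(-1, -4455413), -2360704) = Add(4455413, -2360704) = 2094709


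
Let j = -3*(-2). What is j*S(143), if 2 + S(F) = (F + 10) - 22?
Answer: 774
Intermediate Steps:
j = 6
S(F) = -14 + F (S(F) = -2 + ((F + 10) - 22) = -2 + ((10 + F) - 22) = -2 + (-12 + F) = -14 + F)
j*S(143) = 6*(-14 + 143) = 6*129 = 774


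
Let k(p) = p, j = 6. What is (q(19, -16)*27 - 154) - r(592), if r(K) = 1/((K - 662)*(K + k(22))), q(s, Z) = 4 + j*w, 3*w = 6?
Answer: 11948441/42980 ≈ 278.00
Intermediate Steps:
w = 2 (w = (1/3)*6 = 2)
q(s, Z) = 16 (q(s, Z) = 4 + 6*2 = 4 + 12 = 16)
r(K) = 1/((-662 + K)*(22 + K)) (r(K) = 1/((K - 662)*(K + 22)) = 1/((-662 + K)*(22 + K)))
(q(19, -16)*27 - 154) - r(592) = (16*27 - 154) - 1/(-14564 + 592**2 - 640*592) = (432 - 154) - 1/(-14564 + 350464 - 378880) = 278 - 1/(-42980) = 278 - 1*(-1/42980) = 278 + 1/42980 = 11948441/42980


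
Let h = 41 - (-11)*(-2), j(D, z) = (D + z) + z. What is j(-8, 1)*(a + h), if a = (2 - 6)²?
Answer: -210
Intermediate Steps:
j(D, z) = D + 2*z
h = 19 (h = 41 - 1*22 = 41 - 22 = 19)
a = 16 (a = (-4)² = 16)
j(-8, 1)*(a + h) = (-8 + 2*1)*(16 + 19) = (-8 + 2)*35 = -6*35 = -210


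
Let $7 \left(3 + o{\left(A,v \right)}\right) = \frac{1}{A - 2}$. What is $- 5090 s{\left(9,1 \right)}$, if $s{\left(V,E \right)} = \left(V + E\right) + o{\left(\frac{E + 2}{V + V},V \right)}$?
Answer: $- \frac{2712970}{77} \approx -35233.0$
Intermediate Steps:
$o{\left(A,v \right)} = -3 + \frac{1}{7 \left(-2 + A\right)}$ ($o{\left(A,v \right)} = -3 + \frac{1}{7 \left(A - 2\right)} = -3 + \frac{1}{7 \left(-2 + A\right)}$)
$s{\left(V,E \right)} = E + V + \frac{43 - \frac{21 \left(2 + E\right)}{2 V}}{7 \left(-2 + \frac{2 + E}{2 V}\right)}$ ($s{\left(V,E \right)} = \left(V + E\right) + \frac{43 - 21 \frac{E + 2}{V + V}}{7 \left(-2 + \frac{E + 2}{V + V}\right)} = \left(E + V\right) + \frac{43 - 21 \frac{2 + E}{2 V}}{7 \left(-2 + \frac{2 + E}{2 V}\right)} = \left(E + V\right) + \frac{43 - \frac{21 \left(2 + E\right)}{2 V}}{7 \left(-2 + \frac{2 + E}{2 V}\right)} = E + V + \frac{43 - \frac{21 \left(2 + E\right)}{2 V}}{7 \left(-2 + \frac{2 + E}{2 V}\right)}$)
$- 5090 s{\left(9,1 \right)} = - 5090 \frac{6 + 3 \cdot 1 - \frac{774}{7} + \left(1 + 9\right) \left(-2 - 1 + 4 \cdot 9\right)}{-2 - 1 + 4 \cdot 9} = - 5090 \frac{6 + 3 - \frac{774}{7} + 10 \left(-2 - 1 + 36\right)}{-2 - 1 + 36} = - 5090 \frac{6 + 3 - \frac{774}{7} + 10 \cdot 33}{33} = - 5090 \frac{6 + 3 - \frac{774}{7} + 330}{33} = - 5090 \cdot \frac{1}{33} \cdot \frac{1599}{7} = \left(-5090\right) \frac{533}{77} = - \frac{2712970}{77}$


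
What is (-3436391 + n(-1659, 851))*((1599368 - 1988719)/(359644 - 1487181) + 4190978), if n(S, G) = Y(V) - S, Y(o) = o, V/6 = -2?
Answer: -16230824898408057528/1127537 ≈ -1.4395e+13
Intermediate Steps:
V = -12 (V = 6*(-2) = -12)
n(S, G) = -12 - S
(-3436391 + n(-1659, 851))*((1599368 - 1988719)/(359644 - 1487181) + 4190978) = (-3436391 + (-12 - 1*(-1659)))*((1599368 - 1988719)/(359644 - 1487181) + 4190978) = (-3436391 + (-12 + 1659))*(-389351/(-1127537) + 4190978) = (-3436391 + 1647)*(-389351*(-1/1127537) + 4190978) = -3434744*(389351/1127537 + 4190978) = -3434744*4725483150537/1127537 = -16230824898408057528/1127537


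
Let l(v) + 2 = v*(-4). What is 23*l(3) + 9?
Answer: -313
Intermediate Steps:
l(v) = -2 - 4*v (l(v) = -2 + v*(-4) = -2 - 4*v)
23*l(3) + 9 = 23*(-2 - 4*3) + 9 = 23*(-2 - 12) + 9 = 23*(-14) + 9 = -322 + 9 = -313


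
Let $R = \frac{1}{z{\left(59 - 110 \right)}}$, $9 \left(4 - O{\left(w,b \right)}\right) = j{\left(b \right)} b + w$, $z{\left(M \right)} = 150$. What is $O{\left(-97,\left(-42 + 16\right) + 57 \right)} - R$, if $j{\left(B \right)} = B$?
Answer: $- \frac{13801}{150} \approx -92.007$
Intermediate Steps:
$O{\left(w,b \right)} = 4 - \frac{w}{9} - \frac{b^{2}}{9}$ ($O{\left(w,b \right)} = 4 - \frac{b b + w}{9} = 4 - \frac{b^{2} + w}{9} = 4 - \frac{w + b^{2}}{9} = 4 - \left(\frac{w}{9} + \frac{b^{2}}{9}\right) = 4 - \frac{w}{9} - \frac{b^{2}}{9}$)
$R = \frac{1}{150} \approx 0.0066667$
$O{\left(-97,\left(-42 + 16\right) + 57 \right)} - R = \left(4 - - \frac{97}{9} - \frac{\left(\left(-42 + 16\right) + 57\right)^{2}}{9}\right) - \frac{1}{150} = \left(4 + \frac{97}{9} - \frac{\left(-26 + 57\right)^{2}}{9}\right) - \frac{1}{150} = \left(4 + \frac{97}{9} - \frac{31^{2}}{9}\right) - \frac{1}{150} = \left(4 + \frac{97}{9} - \frac{961}{9}\right) - \frac{1}{150} = -92 - \frac{1}{150} = - \frac{13801}{150}$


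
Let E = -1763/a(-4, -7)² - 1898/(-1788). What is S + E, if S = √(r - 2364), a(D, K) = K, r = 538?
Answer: -1529621/43806 + I*√1826 ≈ -34.918 + 42.732*I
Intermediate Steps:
S = I*√1826 (S = √(538 - 2364) = √(-1826) = I*√1826 ≈ 42.732*I)
E = -1529621/43806 (E = -1763/((-7)²) - 1898/(-1788) = -1763/49 - 1898*(-1/1788) = -1763*1/49 + 949/894 = -1763/49 + 949/894 = -1529621/43806 ≈ -34.918)
S + E = I*√1826 - 1529621/43806 = -1529621/43806 + I*√1826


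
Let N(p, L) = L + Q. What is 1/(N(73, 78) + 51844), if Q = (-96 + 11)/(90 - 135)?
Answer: 9/467315 ≈ 1.9259e-5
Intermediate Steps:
Q = 17/9 (Q = -85/(-45) = -85*(-1/45) = 17/9 ≈ 1.8889)
N(p, L) = 17/9 + L (N(p, L) = L + 17/9 = 17/9 + L)
1/(N(73, 78) + 51844) = 1/((17/9 + 78) + 51844) = 1/(719/9 + 51844) = 1/(467315/9) = 9/467315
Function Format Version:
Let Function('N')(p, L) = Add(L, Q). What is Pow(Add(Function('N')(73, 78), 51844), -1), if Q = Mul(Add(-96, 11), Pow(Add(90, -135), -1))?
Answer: Rational(9, 467315) ≈ 1.9259e-5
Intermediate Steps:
Q = Rational(17, 9) (Q = Mul(-85, Pow(-45, -1)) = Mul(-85, Rational(-1, 45)) = Rational(17, 9) ≈ 1.8889)
Function('N')(p, L) = Add(Rational(17, 9), L) (Function('N')(p, L) = Add(L, Rational(17, 9)) = Add(Rational(17, 9), L))
Pow(Add(Function('N')(73, 78), 51844), -1) = Pow(Add(Add(Rational(17, 9), 78), 51844), -1) = Pow(Add(Rational(719, 9), 51844), -1) = Pow(Rational(467315, 9), -1) = Rational(9, 467315)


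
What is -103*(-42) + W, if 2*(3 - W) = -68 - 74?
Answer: 4400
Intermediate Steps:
W = 74 (W = 3 - (-68 - 74)/2 = 3 - 1/2*(-142) = 3 + 71 = 74)
-103*(-42) + W = -103*(-42) + 74 = 4326 + 74 = 4400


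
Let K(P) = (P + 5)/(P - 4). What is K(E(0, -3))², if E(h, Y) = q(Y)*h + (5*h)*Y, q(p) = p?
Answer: 25/16 ≈ 1.5625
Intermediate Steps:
E(h, Y) = 6*Y*h (E(h, Y) = Y*h + (5*h)*Y = Y*h + 5*Y*h = 6*Y*h)
K(P) = (5 + P)/(-4 + P)
K(E(0, -3))² = ((5 + 6*(-3)*0)/(-4 + 6*(-3)*0))² = ((5 + 0)/(-4 + 0))² = (5/(-4))² = (-¼*5)² = (-5/4)² = 25/16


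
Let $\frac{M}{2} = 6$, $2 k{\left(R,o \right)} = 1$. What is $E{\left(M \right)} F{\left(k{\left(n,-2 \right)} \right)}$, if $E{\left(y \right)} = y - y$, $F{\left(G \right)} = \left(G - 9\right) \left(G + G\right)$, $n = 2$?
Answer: $0$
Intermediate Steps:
$k{\left(R,o \right)} = \frac{1}{2}$ ($k{\left(R,o \right)} = \frac{1}{2} \cdot 1 = \frac{1}{2}$)
$M = 12$ ($M = 2 \cdot 6 = 12$)
$F{\left(G \right)} = 2 G \left(-9 + G\right)$ ($F{\left(G \right)} = \left(-9 + G\right) 2 G = 2 G \left(-9 + G\right)$)
$E{\left(y \right)} = 0$
$E{\left(M \right)} F{\left(k{\left(n,-2 \right)} \right)} = 0 \cdot 2 \cdot \frac{1}{2} \left(-9 + \frac{1}{2}\right) = 0 \cdot 2 \cdot \frac{1}{2} \left(- \frac{17}{2}\right) = 0 \left(- \frac{17}{2}\right) = 0$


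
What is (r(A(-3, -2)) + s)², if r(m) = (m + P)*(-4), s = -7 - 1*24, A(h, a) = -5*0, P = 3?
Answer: 1849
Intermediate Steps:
A(h, a) = 0
s = -31 (s = -7 - 24 = -31)
r(m) = -12 - 4*m (r(m) = (m + 3)*(-4) = (3 + m)*(-4) = -12 - 4*m)
(r(A(-3, -2)) + s)² = ((-12 - 4*0) - 31)² = ((-12 + 0) - 31)² = (-12 - 31)² = (-43)² = 1849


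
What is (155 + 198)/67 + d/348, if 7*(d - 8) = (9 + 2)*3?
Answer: 865871/163212 ≈ 5.3052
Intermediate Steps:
d = 89/7 (d = 8 + ((9 + 2)*3)/7 = 8 + (11*3)/7 = 8 + (⅐)*33 = 8 + 33/7 = 89/7 ≈ 12.714)
(155 + 198)/67 + d/348 = (155 + 198)/67 + (89/7)/348 = 353*(1/67) + (89/7)*(1/348) = 353/67 + 89/2436 = 865871/163212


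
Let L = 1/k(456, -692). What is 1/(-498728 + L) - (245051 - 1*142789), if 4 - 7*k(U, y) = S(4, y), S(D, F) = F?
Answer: -35496641509118/347114681 ≈ -1.0226e+5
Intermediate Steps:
k(U, y) = 4/7 - y/7
L = 7/696 (L = 1/(4/7 - ⅐*(-692)) = 1/(4/7 + 692/7) = 1/(696/7) = 7/696 ≈ 0.010057)
1/(-498728 + L) - (245051 - 1*142789) = 1/(-498728 + 7/696) - (245051 - 1*142789) = 1/(-347114681/696) - (245051 - 142789) = -696/347114681 - 1*102262 = -696/347114681 - 102262 = -35496641509118/347114681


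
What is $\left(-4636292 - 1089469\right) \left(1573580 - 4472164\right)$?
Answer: $16596599222424$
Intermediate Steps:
$\left(-4636292 - 1089469\right) \left(1573580 - 4472164\right) = \left(-5725761\right) \left(-2898584\right) = 16596599222424$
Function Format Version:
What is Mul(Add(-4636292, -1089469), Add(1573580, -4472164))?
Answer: 16596599222424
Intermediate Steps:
Mul(Add(-4636292, -1089469), Add(1573580, -4472164)) = Mul(-5725761, -2898584) = 16596599222424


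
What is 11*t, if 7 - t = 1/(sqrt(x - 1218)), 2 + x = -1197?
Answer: 77 + 11*I*sqrt(2417)/2417 ≈ 77.0 + 0.22375*I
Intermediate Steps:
x = -1199 (x = -2 - 1197 = -1199)
t = 7 + I*sqrt(2417)/2417 (t = 7 - 1/(sqrt(-1199 - 1218)) = 7 - 1/(sqrt(-2417)) = 7 - 1/(I*sqrt(2417)) = 7 - (-1)*I*sqrt(2417)/2417 = 7 + I*sqrt(2417)/2417 ≈ 7.0 + 0.020341*I)
11*t = 11*(7 + I*sqrt(2417)/2417) = 77 + 11*I*sqrt(2417)/2417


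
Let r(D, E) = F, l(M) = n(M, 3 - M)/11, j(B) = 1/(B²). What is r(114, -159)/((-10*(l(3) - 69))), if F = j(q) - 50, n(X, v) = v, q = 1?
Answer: -49/690 ≈ -0.071015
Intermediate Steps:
j(B) = B⁻²
l(M) = 3/11 - M/11 (l(M) = (3 - M)/11 = (3 - M)*(1/11) = 3/11 - M/11)
F = -49 (F = 1⁻² - 50 = 1 - 50 = -49)
r(D, E) = -49
r(114, -159)/((-10*(l(3) - 69))) = -49*(-1/(10*((3/11 - 1/11*3) - 69))) = -49*(-1/(10*((3/11 - 3/11) - 69))) = -49*(-1/(10*(0 - 69))) = -49/((-10*(-69))) = -49/690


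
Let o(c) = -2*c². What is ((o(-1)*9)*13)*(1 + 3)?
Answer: -936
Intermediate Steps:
((o(-1)*9)*13)*(1 + 3) = ((-2*(-1)²*9)*13)*(1 + 3) = ((-2*1*9)*13)*4 = (-2*9*13)*4 = -18*13*4 = -234*4 = -936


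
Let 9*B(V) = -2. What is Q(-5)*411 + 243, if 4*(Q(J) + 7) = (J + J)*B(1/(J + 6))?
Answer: -7217/3 ≈ -2405.7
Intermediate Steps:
B(V) = -2/9 (B(V) = (1/9)*(-2) = -2/9)
Q(J) = -7 - J/9 (Q(J) = -7 + ((J + J)*(-2/9))/4 = -7 + ((2*J)*(-2/9))/4 = -7 + (-4*J/9)/4 = -7 - J/9)
Q(-5)*411 + 243 = (-7 - 1/9*(-5))*411 + 243 = (-7 + 5/9)*411 + 243 = -58/9*411 + 243 = -7946/3 + 243 = -7217/3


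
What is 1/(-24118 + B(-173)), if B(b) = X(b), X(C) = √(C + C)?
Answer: -12059/290839135 - I*√346/581678270 ≈ -4.1463e-5 - 3.1978e-8*I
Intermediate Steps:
X(C) = √2*√C (X(C) = √(2*C) = √2*√C)
B(b) = √2*√b
1/(-24118 + B(-173)) = 1/(-24118 + √2*√(-173)) = 1/(-24118 + √2*(I*√173)) = 1/(-24118 + I*√346)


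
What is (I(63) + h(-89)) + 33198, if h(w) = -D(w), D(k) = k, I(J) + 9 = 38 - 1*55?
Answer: 33261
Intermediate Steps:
I(J) = -26 (I(J) = -9 + (38 - 1*55) = -9 + (38 - 55) = -9 - 17 = -26)
h(w) = -w
(I(63) + h(-89)) + 33198 = (-26 - 1*(-89)) + 33198 = (-26 + 89) + 33198 = 63 + 33198 = 33261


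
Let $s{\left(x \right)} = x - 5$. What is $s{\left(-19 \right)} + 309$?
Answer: $285$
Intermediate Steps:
$s{\left(x \right)} = -5 + x$ ($s{\left(x \right)} = x - 5 = -5 + x$)
$s{\left(-19 \right)} + 309 = \left(-5 - 19\right) + 309 = -24 + 309 = 285$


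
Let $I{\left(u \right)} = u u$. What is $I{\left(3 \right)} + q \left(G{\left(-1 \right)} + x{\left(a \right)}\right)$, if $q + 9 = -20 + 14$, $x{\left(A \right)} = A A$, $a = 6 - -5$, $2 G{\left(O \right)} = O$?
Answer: $- \frac{3597}{2} \approx -1798.5$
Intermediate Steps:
$G{\left(O \right)} = \frac{O}{2}$
$a = 11$ ($a = 6 + 5 = 11$)
$x{\left(A \right)} = A^{2}$
$q = -15$ ($q = -9 + \left(-20 + 14\right) = -9 - 6 = -15$)
$I{\left(u \right)} = u^{2}$
$I{\left(3 \right)} + q \left(G{\left(-1 \right)} + x{\left(a \right)}\right) = 3^{2} - 15 \left(\frac{1}{2} \left(-1\right) + 11^{2}\right) = 9 - 15 \left(- \frac{1}{2} + 121\right) = 9 - \frac{3615}{2} = - \frac{3597}{2}$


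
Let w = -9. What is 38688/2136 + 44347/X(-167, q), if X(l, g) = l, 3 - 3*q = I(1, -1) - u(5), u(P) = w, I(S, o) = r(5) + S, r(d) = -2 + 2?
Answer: -3677679/14863 ≈ -247.44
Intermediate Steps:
r(d) = 0
I(S, o) = S (I(S, o) = 0 + S = S)
u(P) = -9
q = -7/3 (q = 1 - (1 - 1*(-9))/3 = 1 - (1 + 9)/3 = 1 - ⅓*10 = 1 - 10/3 = -7/3 ≈ -2.3333)
38688/2136 + 44347/X(-167, q) = 38688/2136 + 44347/(-167) = 38688*(1/2136) + 44347*(-1/167) = 1612/89 - 44347/167 = -3677679/14863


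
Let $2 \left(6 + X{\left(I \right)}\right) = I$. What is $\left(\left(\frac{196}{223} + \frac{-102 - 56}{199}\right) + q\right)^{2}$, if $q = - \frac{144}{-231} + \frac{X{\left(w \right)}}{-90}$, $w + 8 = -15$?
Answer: $\frac{12332790797503801}{15132208994145936} \approx 0.815$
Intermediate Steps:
$w = -23$ ($w = -8 - 15 = -23$)
$X{\left(I \right)} = -6 + \frac{I}{2}$
$q = \frac{2267}{2772}$ ($q = - \frac{144}{-231} + \frac{-6 + \frac{1}{2} \left(-23\right)}{-90} = \left(-144\right) \left(- \frac{1}{231}\right) + \left(-6 - \frac{23}{2}\right) \left(- \frac{1}{90}\right) = \frac{48}{77} - - \frac{7}{36} = \frac{48}{77} + \frac{7}{36} = \frac{2267}{2772} \approx 0.81782$)
$\left(\left(\frac{196}{223} + \frac{-102 - 56}{199}\right) + q\right)^{2} = \left(\left(\frac{196}{223} + \frac{-102 - 56}{199}\right) + \frac{2267}{2772}\right)^{2} = \left(\left(196 \cdot \frac{1}{223} - \frac{158}{199}\right) + \frac{2267}{2772}\right)^{2} = \left(\left(\frac{196}{223} - \frac{158}{199}\right) + \frac{2267}{2772}\right)^{2} = \left(\frac{3770}{44377} + \frac{2267}{2772}\right)^{2} = \left(\frac{111053099}{123013044}\right)^{2} = \frac{12332790797503801}{15132208994145936}$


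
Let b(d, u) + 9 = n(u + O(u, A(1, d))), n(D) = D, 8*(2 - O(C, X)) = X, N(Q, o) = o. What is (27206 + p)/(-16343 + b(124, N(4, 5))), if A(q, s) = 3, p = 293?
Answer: -219992/130763 ≈ -1.6824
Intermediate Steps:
O(C, X) = 2 - X/8
b(d, u) = -59/8 + u (b(d, u) = -9 + (u + (2 - ⅛*3)) = -9 + (u + (2 - 3/8)) = -9 + (u + 13/8) = -9 + (13/8 + u) = -59/8 + u)
(27206 + p)/(-16343 + b(124, N(4, 5))) = (27206 + 293)/(-16343 + (-59/8 + 5)) = 27499/(-16343 - 19/8) = 27499/(-130763/8) = 27499*(-8/130763) = -219992/130763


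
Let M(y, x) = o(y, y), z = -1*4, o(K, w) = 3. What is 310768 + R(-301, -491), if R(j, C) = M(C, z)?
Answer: 310771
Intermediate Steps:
z = -4
M(y, x) = 3
R(j, C) = 3
310768 + R(-301, -491) = 310768 + 3 = 310771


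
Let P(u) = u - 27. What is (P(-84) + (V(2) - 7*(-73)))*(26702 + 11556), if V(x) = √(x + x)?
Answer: 15379716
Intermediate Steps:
P(u) = -27 + u
V(x) = √2*√x (V(x) = √(2*x) = √2*√x)
(P(-84) + (V(2) - 7*(-73)))*(26702 + 11556) = ((-27 - 84) + (√2*√2 - 7*(-73)))*(26702 + 11556) = (-111 + (2 + 511))*38258 = (-111 + 513)*38258 = 402*38258 = 15379716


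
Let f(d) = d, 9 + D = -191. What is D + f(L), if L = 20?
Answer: -180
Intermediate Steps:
D = -200 (D = -9 - 191 = -200)
D + f(L) = -200 + 20 = -180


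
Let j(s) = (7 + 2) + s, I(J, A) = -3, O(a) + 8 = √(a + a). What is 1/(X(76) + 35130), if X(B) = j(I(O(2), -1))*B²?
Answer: 1/69786 ≈ 1.4330e-5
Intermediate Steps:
O(a) = -8 + √2*√a (O(a) = -8 + √(a + a) = -8 + √(2*a) = -8 + √2*√a)
j(s) = 9 + s
X(B) = 6*B² (X(B) = (9 - 3)*B² = 6*B²)
1/(X(76) + 35130) = 1/(6*76² + 35130) = 1/(6*5776 + 35130) = 1/(34656 + 35130) = 1/69786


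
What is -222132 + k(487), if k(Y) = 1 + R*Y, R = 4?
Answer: -220183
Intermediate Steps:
k(Y) = 1 + 4*Y
-222132 + k(487) = -222132 + (1 + 4*487) = -222132 + (1 + 1948) = -222132 + 1949 = -220183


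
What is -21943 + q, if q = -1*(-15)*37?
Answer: -21388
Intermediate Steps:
q = 555 (q = 15*37 = 555)
-21943 + q = -21943 + 555 = -21388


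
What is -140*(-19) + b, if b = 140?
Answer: 2800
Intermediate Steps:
-140*(-19) + b = -140*(-19) + 140 = 2660 + 140 = 2800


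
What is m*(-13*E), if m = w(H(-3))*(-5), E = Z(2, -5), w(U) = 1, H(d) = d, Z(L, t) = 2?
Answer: 130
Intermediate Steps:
E = 2
m = -5 (m = 1*(-5) = -5)
m*(-13*E) = -(-65)*2 = -5*(-26) = 130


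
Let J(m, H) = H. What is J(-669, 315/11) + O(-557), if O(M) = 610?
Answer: 7025/11 ≈ 638.64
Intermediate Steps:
J(-669, 315/11) + O(-557) = 315/11 + 610 = 7025/11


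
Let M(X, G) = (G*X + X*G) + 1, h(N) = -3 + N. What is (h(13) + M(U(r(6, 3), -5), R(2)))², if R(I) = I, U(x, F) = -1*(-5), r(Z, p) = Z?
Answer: 961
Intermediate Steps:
U(x, F) = 5
M(X, G) = 1 + 2*G*X (M(X, G) = (G*X + G*X) + 1 = 2*G*X + 1 = 1 + 2*G*X)
(h(13) + M(U(r(6, 3), -5), R(2)))² = ((-3 + 13) + (1 + 2*2*5))² = (10 + (1 + 20))² = (10 + 21)² = 31² = 961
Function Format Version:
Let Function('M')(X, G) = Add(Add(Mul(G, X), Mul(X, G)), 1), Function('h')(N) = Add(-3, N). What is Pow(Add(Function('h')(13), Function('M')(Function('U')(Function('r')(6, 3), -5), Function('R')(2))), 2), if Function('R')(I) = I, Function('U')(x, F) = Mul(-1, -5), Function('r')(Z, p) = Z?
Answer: 961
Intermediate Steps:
Function('U')(x, F) = 5
Function('M')(X, G) = Add(1, Mul(2, G, X)) (Function('M')(X, G) = Add(Add(Mul(G, X), Mul(G, X)), 1) = Add(Mul(2, G, X), 1) = Add(1, Mul(2, G, X)))
Pow(Add(Function('h')(13), Function('M')(Function('U')(Function('r')(6, 3), -5), Function('R')(2))), 2) = Pow(Add(Add(-3, 13), Add(1, Mul(2, 2, 5))), 2) = Pow(Add(10, Add(1, 20)), 2) = Pow(Add(10, 21), 2) = Pow(31, 2) = 961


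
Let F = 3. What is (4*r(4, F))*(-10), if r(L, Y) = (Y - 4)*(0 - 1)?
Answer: -40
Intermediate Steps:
r(L, Y) = 4 - Y (r(L, Y) = (-4 + Y)*(-1) = 4 - Y)
(4*r(4, F))*(-10) = (4*(4 - 1*3))*(-10) = (4*(4 - 3))*(-10) = (4*1)*(-10) = 4*(-10) = -40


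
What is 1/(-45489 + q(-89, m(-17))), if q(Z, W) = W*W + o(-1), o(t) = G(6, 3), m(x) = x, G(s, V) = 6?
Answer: -1/45194 ≈ -2.2127e-5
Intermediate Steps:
o(t) = 6
q(Z, W) = 6 + W² (q(Z, W) = W*W + 6 = W² + 6 = 6 + W²)
1/(-45489 + q(-89, m(-17))) = 1/(-45489 + (6 + (-17)²)) = 1/(-45489 + (6 + 289)) = 1/(-45489 + 295) = 1/(-45194) = -1/45194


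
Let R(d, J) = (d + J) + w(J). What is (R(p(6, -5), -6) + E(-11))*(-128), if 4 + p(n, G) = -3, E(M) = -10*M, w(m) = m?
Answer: -11648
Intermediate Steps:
p(n, G) = -7 (p(n, G) = -4 - 3 = -7)
R(d, J) = d + 2*J (R(d, J) = (d + J) + J = (J + d) + J = d + 2*J)
(R(p(6, -5), -6) + E(-11))*(-128) = ((-7 + 2*(-6)) - 10*(-11))*(-128) = ((-7 - 12) + 110)*(-128) = (-19 + 110)*(-128) = 91*(-128) = -11648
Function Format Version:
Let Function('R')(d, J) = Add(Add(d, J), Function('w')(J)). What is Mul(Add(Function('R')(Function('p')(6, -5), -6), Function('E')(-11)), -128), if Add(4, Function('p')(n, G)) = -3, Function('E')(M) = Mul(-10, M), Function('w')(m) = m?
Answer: -11648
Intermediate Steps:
Function('p')(n, G) = -7 (Function('p')(n, G) = Add(-4, -3) = -7)
Function('R')(d, J) = Add(d, Mul(2, J)) (Function('R')(d, J) = Add(Add(d, J), J) = Add(Add(J, d), J) = Add(d, Mul(2, J)))
Mul(Add(Function('R')(Function('p')(6, -5), -6), Function('E')(-11)), -128) = Mul(Add(Add(-7, Mul(2, -6)), Mul(-10, -11)), -128) = Mul(Add(Add(-7, -12), 110), -128) = Mul(Add(-19, 110), -128) = Mul(91, -128) = -11648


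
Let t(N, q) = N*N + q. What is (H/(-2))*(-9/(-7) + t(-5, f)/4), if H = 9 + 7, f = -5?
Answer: -352/7 ≈ -50.286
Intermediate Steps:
t(N, q) = q + N² (t(N, q) = N² + q = q + N²)
H = 16
(H/(-2))*(-9/(-7) + t(-5, f)/4) = (16/(-2))*(-9/(-7) + (-5 + (-5)²)/4) = (-½*16)*(-9*(-⅐) + (-5 + 25)*(¼)) = -8*(9/7 + 20*(¼)) = -8*(9/7 + 5) = -8*44/7 = -352/7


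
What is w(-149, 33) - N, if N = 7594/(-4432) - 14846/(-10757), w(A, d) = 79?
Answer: 1891109041/23837512 ≈ 79.333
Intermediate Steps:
N = -7945593/23837512 (N = 7594*(-1/4432) - 14846*(-1/10757) = -3797/2216 + 14846/10757 = -7945593/23837512 ≈ -0.33332)
w(-149, 33) - N = 79 - 1*(-7945593/23837512) = 79 + 7945593/23837512 = 1891109041/23837512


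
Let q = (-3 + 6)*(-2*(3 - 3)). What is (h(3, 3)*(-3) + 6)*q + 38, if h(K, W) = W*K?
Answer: 38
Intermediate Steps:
h(K, W) = K*W
q = 0 (q = 3*(-2*0) = 3*0 = 0)
(h(3, 3)*(-3) + 6)*q + 38 = ((3*3)*(-3) + 6)*0 + 38 = (9*(-3) + 6)*0 + 38 = (-27 + 6)*0 + 38 = -21*0 + 38 = 0 + 38 = 38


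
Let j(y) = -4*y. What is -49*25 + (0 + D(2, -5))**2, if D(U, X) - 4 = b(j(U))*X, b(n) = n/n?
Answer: -1224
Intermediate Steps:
b(n) = 1
D(U, X) = 4 + X (D(U, X) = 4 + 1*X = 4 + X)
-49*25 + (0 + D(2, -5))**2 = -49*25 + (0 + (4 - 5))**2 = -1225 + (0 - 1)**2 = -1225 + (-1)**2 = -1225 + 1 = -1224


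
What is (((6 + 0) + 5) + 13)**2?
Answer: 576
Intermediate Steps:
(((6 + 0) + 5) + 13)**2 = ((6 + 5) + 13)**2 = (11 + 13)**2 = 24**2 = 576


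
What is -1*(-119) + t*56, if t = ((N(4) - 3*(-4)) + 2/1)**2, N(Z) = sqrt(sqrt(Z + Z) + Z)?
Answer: 119 + 56*(14 + sqrt(2)*sqrt(2 + sqrt(2)))**2 ≈ 15575.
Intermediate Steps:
N(Z) = sqrt(Z + sqrt(2)*sqrt(Z)) (N(Z) = sqrt(sqrt(2*Z) + Z) = sqrt(sqrt(2)*sqrt(Z) + Z) = sqrt(Z + sqrt(2)*sqrt(Z)))
t = (14 + sqrt(4 + 2*sqrt(2)))**2 (t = ((sqrt(4 + sqrt(2)*sqrt(4)) - 3*(-4)) + 2/1)**2 = ((sqrt(4 + sqrt(2)*2) + 12) + 2*1)**2 = ((sqrt(4 + 2*sqrt(2)) + 12) + 2)**2 = ((12 + sqrt(4 + 2*sqrt(2))) + 2)**2 = (14 + sqrt(4 + 2*sqrt(2)))**2 ≈ 276.00)
-1*(-119) + t*56 = -1*(-119) + (14 + sqrt(2)*sqrt(2 + sqrt(2)))**2*56 = 119 + 56*(14 + sqrt(2)*sqrt(2 + sqrt(2)))**2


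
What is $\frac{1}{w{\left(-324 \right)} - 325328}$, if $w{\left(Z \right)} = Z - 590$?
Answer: $- \frac{1}{326242} \approx -3.0652 \cdot 10^{-6}$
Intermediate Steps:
$w{\left(Z \right)} = -590 + Z$
$\frac{1}{w{\left(-324 \right)} - 325328} = \frac{1}{\left(-590 - 324\right) - 325328} = \frac{1}{-914 - 325328} = \frac{1}{-326242} = - \frac{1}{326242}$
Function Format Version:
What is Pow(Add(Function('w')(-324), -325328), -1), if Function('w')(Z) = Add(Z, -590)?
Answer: Rational(-1, 326242) ≈ -3.0652e-6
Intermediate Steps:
Function('w')(Z) = Add(-590, Z)
Pow(Add(Function('w')(-324), -325328), -1) = Pow(Add(Add(-590, -324), -325328), -1) = Pow(Add(-914, -325328), -1) = Pow(-326242, -1) = Rational(-1, 326242)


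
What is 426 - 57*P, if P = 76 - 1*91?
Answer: 1281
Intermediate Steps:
P = -15 (P = 76 - 91 = -15)
426 - 57*P = 426 - 57*(-15) = 426 + 855 = 1281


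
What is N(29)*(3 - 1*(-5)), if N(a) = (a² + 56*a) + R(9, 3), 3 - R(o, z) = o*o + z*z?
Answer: 19024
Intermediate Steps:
R(o, z) = 3 - o² - z² (R(o, z) = 3 - (o*o + z*z) = 3 - (o² + z²) = 3 + (-o² - z²) = 3 - o² - z²)
N(a) = -87 + a² + 56*a (N(a) = (a² + 56*a) + (3 - 1*9² - 1*3²) = (a² + 56*a) + (3 - 1*81 - 1*9) = (a² + 56*a) + (3 - 81 - 9) = (a² + 56*a) - 87 = -87 + a² + 56*a)
N(29)*(3 - 1*(-5)) = (-87 + 29² + 56*29)*(3 - 1*(-5)) = (-87 + 841 + 1624)*(3 + 5) = 2378*8 = 19024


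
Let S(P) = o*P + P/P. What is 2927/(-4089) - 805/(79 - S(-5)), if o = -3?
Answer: -165526/12267 ≈ -13.494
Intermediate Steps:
S(P) = 1 - 3*P (S(P) = -3*P + P/P = -3*P + 1 = 1 - 3*P)
2927/(-4089) - 805/(79 - S(-5)) = 2927/(-4089) - 805/(79 - (1 - 3*(-5))) = 2927*(-1/4089) - 805/(79 - (1 + 15)) = -2927/4089 - 805/(79 - 1*16) = -2927/4089 - 805/(79 - 16) = -2927/4089 - 805/63 = -2927/4089 - 805*1/63 = -2927/4089 - 115/9 = -165526/12267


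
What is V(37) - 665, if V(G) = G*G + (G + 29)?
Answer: 770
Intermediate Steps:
V(G) = 29 + G + G² (V(G) = G² + (29 + G) = 29 + G + G²)
V(37) - 665 = (29 + 37 + 37²) - 665 = (29 + 37 + 1369) - 665 = 1435 - 665 = 770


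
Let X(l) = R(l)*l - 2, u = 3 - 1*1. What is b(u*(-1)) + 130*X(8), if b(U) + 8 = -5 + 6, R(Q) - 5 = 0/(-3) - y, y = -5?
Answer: 10133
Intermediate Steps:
R(Q) = 10 (R(Q) = 5 + (0/(-3) - 1*(-5)) = 5 + (0*(-1/3) + 5) = 5 + (0 + 5) = 5 + 5 = 10)
u = 2 (u = 3 - 1 = 2)
b(U) = -7 (b(U) = -8 + (-5 + 6) = -8 + 1 = -7)
X(l) = -2 + 10*l (X(l) = 10*l - 2 = -2 + 10*l)
b(u*(-1)) + 130*X(8) = -7 + 130*(-2 + 10*8) = -7 + 130*(-2 + 80) = -7 + 130*78 = -7 + 10140 = 10133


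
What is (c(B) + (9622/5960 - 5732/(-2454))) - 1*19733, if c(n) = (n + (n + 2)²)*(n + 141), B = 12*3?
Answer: 885707780197/3656460 ≈ 2.4223e+5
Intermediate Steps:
B = 36
c(n) = (141 + n)*(n + (2 + n)²) (c(n) = (n + (2 + n)²)*(141 + n) = (141 + n)*(n + (2 + n)²))
(c(B) + (9622/5960 - 5732/(-2454))) - 1*19733 = ((564 + 36³ + 146*36² + 709*36) + (9622/5960 - 5732/(-2454))) - 1*19733 = ((564 + 46656 + 146*1296 + 25524) + (9622*(1/5960) - 5732*(-1/2454))) - 19733 = ((564 + 46656 + 189216 + 25524) + (4811/2980 + 2866/1227)) - 19733 = (261960 + 14443777/3656460) - 19733 = 957860705377/3656460 - 19733 = 885707780197/3656460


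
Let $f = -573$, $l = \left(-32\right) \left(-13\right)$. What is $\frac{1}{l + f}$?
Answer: $- \frac{1}{157} \approx -0.0063694$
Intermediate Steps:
$l = 416$
$\frac{1}{l + f} = \frac{1}{416 - 573} = \frac{1}{-157} = - \frac{1}{157}$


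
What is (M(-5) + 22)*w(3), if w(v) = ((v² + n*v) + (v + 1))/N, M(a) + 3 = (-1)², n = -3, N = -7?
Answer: -80/7 ≈ -11.429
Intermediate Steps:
M(a) = -2 (M(a) = -3 + (-1)² = -3 + 1 = -2)
w(v) = -⅐ - v²/7 + 2*v/7 (w(v) = ((v² - 3*v) + (v + 1))/(-7) = ((v² - 3*v) + (1 + v))*(-⅐) = (1 + v² - 2*v)*(-⅐) = -⅐ - v²/7 + 2*v/7)
(M(-5) + 22)*w(3) = (-2 + 22)*(-⅐ - ⅐*3² + (2/7)*3) = 20*(-⅐ - ⅐*9 + 6/7) = 20*(-⅐ - 9/7 + 6/7) = 20*(-4/7) = -80/7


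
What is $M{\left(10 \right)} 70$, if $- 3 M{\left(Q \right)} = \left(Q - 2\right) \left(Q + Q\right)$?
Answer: $- \frac{11200}{3} \approx -3733.3$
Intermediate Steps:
$M{\left(Q \right)} = - \frac{2 Q \left(-2 + Q\right)}{3}$ ($M{\left(Q \right)} = - \frac{\left(Q - 2\right) \left(Q + Q\right)}{3} = - \frac{\left(-2 + Q\right) 2 Q}{3} = - \frac{2 Q \left(-2 + Q\right)}{3}$)
$M{\left(10 \right)} 70 = \frac{2}{3} \cdot 10 \left(2 - 10\right) 70 = \frac{2}{3} \cdot 10 \left(-8\right) 70 = \left(- \frac{160}{3}\right) 70 = - \frac{11200}{3}$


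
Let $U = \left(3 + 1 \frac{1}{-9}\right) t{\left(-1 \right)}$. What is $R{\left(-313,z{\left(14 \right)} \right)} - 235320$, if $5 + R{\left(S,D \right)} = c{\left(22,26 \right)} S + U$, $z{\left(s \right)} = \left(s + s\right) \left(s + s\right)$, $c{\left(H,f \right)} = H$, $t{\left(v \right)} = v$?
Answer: $- \frac{2179925}{9} \approx -2.4221 \cdot 10^{5}$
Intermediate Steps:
$U = - \frac{26}{9}$ ($U = \left(3 + 1 \frac{1}{-9}\right) \left(-1\right) = \left(3 + 1 \left(- \frac{1}{9}\right)\right) \left(-1\right) = \left(3 - \frac{1}{9}\right) \left(-1\right) = \frac{26}{9} \left(-1\right) = - \frac{26}{9} \approx -2.8889$)
$z{\left(s \right)} = 4 s^{2}$ ($z{\left(s \right)} = 2 s 2 s = 4 s^{2}$)
$R{\left(S,D \right)} = - \frac{71}{9} + 22 S$ ($R{\left(S,D \right)} = -5 + \left(22 S - \frac{26}{9}\right) = -5 + \left(- \frac{26}{9} + 22 S\right) = - \frac{71}{9} + 22 S$)
$R{\left(-313,z{\left(14 \right)} \right)} - 235320 = \left(- \frac{71}{9} + 22 \left(-313\right)\right) - 235320 = \left(- \frac{71}{9} - 6886\right) - 235320 = - \frac{62045}{9} - 235320 = - \frac{2179925}{9}$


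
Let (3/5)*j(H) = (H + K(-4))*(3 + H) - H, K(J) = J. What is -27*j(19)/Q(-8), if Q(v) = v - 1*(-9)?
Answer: -13995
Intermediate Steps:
Q(v) = 9 + v (Q(v) = v + 9 = 9 + v)
j(H) = -5*H/3 + 5*(-4 + H)*(3 + H)/3 (j(H) = 5*((H - 4)*(3 + H) - H)/3 = 5*((-4 + H)*(3 + H) - H)/3 = 5*(-H + (-4 + H)*(3 + H))/3 = -5*H/3 + 5*(-4 + H)*(3 + H)/3)
-27*j(19)/Q(-8) = -27*(-20 - 10/3*19 + (5/3)*19²)/(9 - 8) = -27*(-20 - 190/3 + (5/3)*361)/1 = -27*(-20 - 190/3 + 1805/3) = -13995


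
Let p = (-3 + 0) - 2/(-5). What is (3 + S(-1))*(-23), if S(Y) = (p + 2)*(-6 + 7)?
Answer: -276/5 ≈ -55.200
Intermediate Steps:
p = -13/5 (p = -3 - 2*(-⅕) = -3 + ⅖ = -13/5 ≈ -2.6000)
S(Y) = -⅗ (S(Y) = (-13/5 + 2)*(-6 + 7) = -⅗*1 = -⅗)
(3 + S(-1))*(-23) = (3 - ⅗)*(-23) = (12/5)*(-23) = -276/5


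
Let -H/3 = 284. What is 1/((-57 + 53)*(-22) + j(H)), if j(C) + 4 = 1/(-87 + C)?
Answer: 939/78875 ≈ 0.011905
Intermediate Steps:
H = -852 (H = -3*284 = -852)
j(C) = -4 + 1/(-87 + C)
1/((-57 + 53)*(-22) + j(H)) = 1/((-57 + 53)*(-22) + (349 - 4*(-852))/(-87 - 852)) = 1/(-4*(-22) + (349 + 3408)/(-939)) = 1/(88 - 1/939*3757) = 1/(88 - 3757/939) = 1/(78875/939) = 939/78875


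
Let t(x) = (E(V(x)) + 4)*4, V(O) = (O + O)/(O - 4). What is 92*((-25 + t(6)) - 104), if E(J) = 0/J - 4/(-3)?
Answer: -29716/3 ≈ -9905.3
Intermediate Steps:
V(O) = 2*O/(-4 + O) (V(O) = (2*O)/(-4 + O) = 2*O/(-4 + O))
E(J) = 4/3 (E(J) = 0 - 4*(-⅓) = 0 + 4/3 = 4/3)
t(x) = 64/3 (t(x) = (4/3 + 4)*4 = (16/3)*4 = 64/3)
92*((-25 + t(6)) - 104) = 92*((-25 + 64/3) - 104) = 92*(-11/3 - 104) = 92*(-323/3) = -29716/3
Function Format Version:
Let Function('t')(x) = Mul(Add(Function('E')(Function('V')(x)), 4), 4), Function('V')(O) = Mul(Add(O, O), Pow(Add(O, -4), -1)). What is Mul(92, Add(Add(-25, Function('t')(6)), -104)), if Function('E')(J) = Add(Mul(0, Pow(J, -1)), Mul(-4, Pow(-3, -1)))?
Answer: Rational(-29716, 3) ≈ -9905.3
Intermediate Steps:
Function('V')(O) = Mul(2, O, Pow(Add(-4, O), -1)) (Function('V')(O) = Mul(Mul(2, O), Pow(Add(-4, O), -1)) = Mul(2, O, Pow(Add(-4, O), -1)))
Function('E')(J) = Rational(4, 3) (Function('E')(J) = Add(0, Mul(-4, Rational(-1, 3))) = Add(0, Rational(4, 3)) = Rational(4, 3))
Function('t')(x) = Rational(64, 3) (Function('t')(x) = Mul(Add(Rational(4, 3), 4), 4) = Mul(Rational(16, 3), 4) = Rational(64, 3))
Mul(92, Add(Add(-25, Function('t')(6)), -104)) = Mul(92, Add(Add(-25, Rational(64, 3)), -104)) = Mul(92, Add(Rational(-11, 3), -104)) = Mul(92, Rational(-323, 3)) = Rational(-29716, 3)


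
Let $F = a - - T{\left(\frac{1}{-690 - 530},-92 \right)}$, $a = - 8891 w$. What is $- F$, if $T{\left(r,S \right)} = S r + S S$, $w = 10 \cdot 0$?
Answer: $- \frac{2581543}{305} \approx -8464.1$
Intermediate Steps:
$w = 0$
$T{\left(r,S \right)} = S^{2} + S r$ ($T{\left(r,S \right)} = S r + S^{2} = S^{2} + S r$)
$a = 0$ ($a = \left(-8891\right) 0 = 0$)
$F = \frac{2581543}{305}$ ($F = 0 - - \left(-92\right) \left(-92 + \frac{1}{-690 - 530}\right) = 0 - - \left(-92\right) \left(-92 + \frac{1}{-1220}\right) = 0 - - \left(-92\right) \left(-92 - \frac{1}{1220}\right) = 0 - - \frac{\left(-92\right) \left(-112241\right)}{1220} = 0 - \left(-1\right) \frac{2581543}{305} = 0 - - \frac{2581543}{305} = 0 + \frac{2581543}{305} = \frac{2581543}{305} \approx 8464.1$)
$- F = \left(-1\right) \frac{2581543}{305} = - \frac{2581543}{305}$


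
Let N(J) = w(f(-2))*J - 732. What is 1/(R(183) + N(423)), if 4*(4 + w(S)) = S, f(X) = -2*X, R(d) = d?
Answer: -1/1818 ≈ -0.00055005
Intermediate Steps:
w(S) = -4 + S/4
N(J) = -732 - 3*J (N(J) = (-4 + (-2*(-2))/4)*J - 732 = (-4 + (1/4)*4)*J - 732 = (-4 + 1)*J - 732 = -3*J - 732 = -732 - 3*J)
1/(R(183) + N(423)) = 1/(183 + (-732 - 3*423)) = 1/(183 + (-732 - 1269)) = 1/(183 - 2001) = 1/(-1818) = -1/1818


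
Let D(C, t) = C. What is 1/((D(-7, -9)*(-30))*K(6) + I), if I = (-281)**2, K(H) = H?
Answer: 1/80221 ≈ 1.2466e-5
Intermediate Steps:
I = 78961
1/((D(-7, -9)*(-30))*K(6) + I) = 1/(-7*(-30)*6 + 78961) = 1/(210*6 + 78961) = 1/(1260 + 78961) = 1/80221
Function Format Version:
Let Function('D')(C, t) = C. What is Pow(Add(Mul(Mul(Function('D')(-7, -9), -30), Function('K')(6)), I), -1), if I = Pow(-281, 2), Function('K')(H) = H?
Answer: Rational(1, 80221) ≈ 1.2466e-5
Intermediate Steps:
I = 78961
Pow(Add(Mul(Mul(Function('D')(-7, -9), -30), Function('K')(6)), I), -1) = Pow(Add(Mul(Mul(-7, -30), 6), 78961), -1) = Pow(Add(Mul(210, 6), 78961), -1) = Pow(Add(1260, 78961), -1) = Pow(80221, -1) = Rational(1, 80221)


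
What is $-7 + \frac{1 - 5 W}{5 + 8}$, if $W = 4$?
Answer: $- \frac{110}{13} \approx -8.4615$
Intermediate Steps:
$-7 + \frac{1 - 5 W}{5 + 8} = -7 + \frac{1 - 20}{5 + 8} = -7 + \frac{1 - 20}{13} = -7 + \frac{1}{13} \left(-19\right) = -7 - \frac{19}{13} = - \frac{110}{13}$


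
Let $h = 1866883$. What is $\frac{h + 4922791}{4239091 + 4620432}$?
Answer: $\frac{6789674}{8859523} \approx 0.76637$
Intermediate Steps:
$\frac{h + 4922791}{4239091 + 4620432} = \frac{1866883 + 4922791}{4239091 + 4620432} = \frac{6789674}{8859523}$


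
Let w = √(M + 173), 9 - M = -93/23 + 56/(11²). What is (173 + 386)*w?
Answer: 559*√11878833/253 ≈ 7615.1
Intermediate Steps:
M = 35012/2783 (M = 9 - (-93/23 + 56/(11²)) = 9 - (-93*1/23 + 56/121) = 9 - (-93/23 + 56*(1/121)) = 9 - (-93/23 + 56/121) = 9 - 1*(-9965/2783) = 9 + 9965/2783 = 35012/2783 ≈ 12.581)
w = √11878833/253 (w = √(35012/2783 + 173) = √(516471/2783) = √11878833/253 ≈ 13.623)
(173 + 386)*w = (173 + 386)*(√11878833/253) = 559*(√11878833/253) = 559*√11878833/253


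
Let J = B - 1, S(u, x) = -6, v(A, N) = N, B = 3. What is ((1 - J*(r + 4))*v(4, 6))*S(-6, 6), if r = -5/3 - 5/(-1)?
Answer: 492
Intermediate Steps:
r = 10/3 (r = -5*⅓ - 5*(-1) = -5/3 + 5 = 10/3 ≈ 3.3333)
J = 2 (J = 3 - 1 = 2)
((1 - J*(r + 4))*v(4, 6))*S(-6, 6) = ((1 - 2*(10/3 + 4))*6)*(-6) = ((1 - 2*22/3)*6)*(-6) = ((1 - 1*44/3)*6)*(-6) = ((1 - 44/3)*6)*(-6) = -41/3*6*(-6) = -82*(-6) = 492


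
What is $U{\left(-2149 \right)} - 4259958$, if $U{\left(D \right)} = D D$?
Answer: $358243$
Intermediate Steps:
$U{\left(D \right)} = D^{2}$
$U{\left(-2149 \right)} - 4259958 = \left(-2149\right)^{2} - 4259958 = 4618201 - 4259958 = 358243$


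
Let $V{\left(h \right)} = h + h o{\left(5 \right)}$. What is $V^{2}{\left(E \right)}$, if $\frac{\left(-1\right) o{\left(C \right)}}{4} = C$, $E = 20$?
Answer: $144400$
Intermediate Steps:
$o{\left(C \right)} = - 4 C$
$V{\left(h \right)} = - 19 h$ ($V{\left(h \right)} = h + h \left(\left(-4\right) 5\right) = h + h \left(-20\right) = h - 20 h = - 19 h$)
$V^{2}{\left(E \right)} = \left(\left(-19\right) 20\right)^{2} = \left(-380\right)^{2} = 144400$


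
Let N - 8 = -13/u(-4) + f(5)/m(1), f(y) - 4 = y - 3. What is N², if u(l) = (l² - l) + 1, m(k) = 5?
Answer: 811801/11025 ≈ 73.633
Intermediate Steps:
u(l) = 1 + l² - l
f(y) = 1 + y (f(y) = 4 + (y - 3) = 4 + (-3 + y) = 1 + y)
N = 901/105 (N = 8 + (-13/(1 + (-4)² - 1*(-4)) + (1 + 5)/5) = 8 + (-13/(1 + 16 + 4) + 6*(⅕)) = 8 + (-13/21 + 6/5) = 8 + 61/105 = 901/105 ≈ 8.5809)
N² = (901/105)² = 811801/11025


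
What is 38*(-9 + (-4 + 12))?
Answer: -38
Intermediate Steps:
38*(-9 + (-4 + 12)) = 38*(-9 + 8) = 38*(-1) = -38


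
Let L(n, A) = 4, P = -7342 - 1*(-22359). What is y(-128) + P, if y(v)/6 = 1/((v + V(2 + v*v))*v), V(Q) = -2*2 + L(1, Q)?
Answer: 123019267/8192 ≈ 15017.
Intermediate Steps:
P = 15017 (P = -7342 + 22359 = 15017)
V(Q) = 0 (V(Q) = -2*2 + 4 = -4 + 4 = 0)
y(v) = 6/v² (y(v) = 6*(1/((v + 0)*v)) = 6*(1/(v*v)) = 6/v²)
y(-128) + P = 6/(-128)² + 15017 = 6*(1/16384) + 15017 = 3/8192 + 15017 = 123019267/8192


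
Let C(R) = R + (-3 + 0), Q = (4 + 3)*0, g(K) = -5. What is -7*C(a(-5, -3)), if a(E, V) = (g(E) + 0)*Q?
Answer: 21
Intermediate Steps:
Q = 0 (Q = 7*0 = 0)
a(E, V) = 0 (a(E, V) = (-5 + 0)*0 = -5*0 = 0)
C(R) = -3 + R (C(R) = R - 3 = -3 + R)
-7*C(a(-5, -3)) = -7*(-3 + 0) = -7*(-3) = 21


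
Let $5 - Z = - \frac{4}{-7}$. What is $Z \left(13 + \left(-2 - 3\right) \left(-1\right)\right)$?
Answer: $\frac{558}{7} \approx 79.714$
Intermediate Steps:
$Z = \frac{31}{7}$ ($Z = 5 - - \frac{4}{-7} = 5 - \left(-4\right) \left(- \frac{1}{7}\right) = 5 - \frac{4}{7} = \frac{31}{7} \approx 4.4286$)
$Z \left(13 + \left(-2 - 3\right) \left(-1\right)\right) = \frac{31 \left(13 + \left(-2 - 3\right) \left(-1\right)\right)}{7} = \frac{31 \left(13 - -5\right)}{7} = \frac{31 \left(13 + 5\right)}{7} = \frac{31}{7} \cdot 18 = \frac{558}{7}$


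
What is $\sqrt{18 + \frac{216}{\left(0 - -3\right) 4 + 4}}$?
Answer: $\frac{3 \sqrt{14}}{2} \approx 5.6125$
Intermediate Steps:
$\sqrt{18 + \frac{216}{\left(0 - -3\right) 4 + 4}} = \sqrt{18 + \frac{216}{\left(0 + 3\right) 4 + 4}} = \sqrt{18 + \frac{216}{3 \cdot 4 + 4}} = \sqrt{18 + \frac{216}{12 + 4}} = \sqrt{18 + \frac{216}{16}} = \sqrt{18 + 216 \cdot \frac{1}{16}} = \sqrt{18 + \frac{27}{2}} = \sqrt{\frac{63}{2}} = \frac{3 \sqrt{14}}{2}$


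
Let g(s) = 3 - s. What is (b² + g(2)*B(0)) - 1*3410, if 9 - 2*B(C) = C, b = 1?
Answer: -6809/2 ≈ -3404.5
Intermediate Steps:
B(C) = 9/2 - C/2
(b² + g(2)*B(0)) - 1*3410 = (1² + (3 - 1*2)*(9/2 - ½*0)) - 1*3410 = (1 + (3 - 2)*(9/2 + 0)) - 3410 = (1 + 1*(9/2)) - 3410 = (1 + 9/2) - 3410 = 11/2 - 3410 = -6809/2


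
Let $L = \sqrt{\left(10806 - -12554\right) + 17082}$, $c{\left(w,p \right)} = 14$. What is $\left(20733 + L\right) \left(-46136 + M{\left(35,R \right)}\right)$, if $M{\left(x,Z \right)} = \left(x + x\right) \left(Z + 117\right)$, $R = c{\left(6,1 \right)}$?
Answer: $-766416078 - 36966 \sqrt{40442} \approx -7.7385 \cdot 10^{8}$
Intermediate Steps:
$L = \sqrt{40442}$ ($L = \sqrt{\left(10806 + 12554\right) + 17082} = \sqrt{23360 + 17082} = \sqrt{40442} \approx 201.1$)
$R = 14$
$M{\left(x,Z \right)} = 2 x \left(117 + Z\right)$
$\left(20733 + L\right) \left(-46136 + M{\left(35,R \right)}\right) = \left(20733 + \sqrt{40442}\right) \left(-46136 + 2 \cdot 35 \left(117 + 14\right)\right) = \left(20733 + \sqrt{40442}\right) \left(-46136 + 2 \cdot 35 \cdot 131\right) = \left(20733 + \sqrt{40442}\right) \left(-46136 + 9170\right) = \left(20733 + \sqrt{40442}\right) \left(-36966\right) = -766416078 - 36966 \sqrt{40442}$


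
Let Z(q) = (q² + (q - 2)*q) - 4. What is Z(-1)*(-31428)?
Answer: 0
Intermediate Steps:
Z(q) = -4 + q² + q*(-2 + q) (Z(q) = (q² + (-2 + q)*q) - 4 = (q² + q*(-2 + q)) - 4 = -4 + q² + q*(-2 + q))
Z(-1)*(-31428) = (-4 - 2*(-1) + 2*(-1)²)*(-31428) = (-4 + 2 + 2*1)*(-31428) = (-4 + 2 + 2)*(-31428) = 0*(-31428) = 0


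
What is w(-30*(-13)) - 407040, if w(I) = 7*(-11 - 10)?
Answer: -407187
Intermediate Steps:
w(I) = -147 (w(I) = 7*(-21) = -147)
w(-30*(-13)) - 407040 = -147 - 407040 = -407187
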